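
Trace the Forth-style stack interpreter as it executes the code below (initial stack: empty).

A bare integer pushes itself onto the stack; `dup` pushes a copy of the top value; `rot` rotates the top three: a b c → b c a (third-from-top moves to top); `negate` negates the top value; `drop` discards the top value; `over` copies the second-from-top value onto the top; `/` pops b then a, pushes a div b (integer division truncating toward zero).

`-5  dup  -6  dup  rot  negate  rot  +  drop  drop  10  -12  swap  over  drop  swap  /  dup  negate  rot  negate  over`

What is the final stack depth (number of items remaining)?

-5      -5
dup     -5 -5
-6      -5 -5 -6
dup     -5 -5 -6 -6
rot     -5 -6 -6 -5
negate  -5 -6 -6 5
rot     -5 -6 5 -6
+       -5 -6 -1
drop    -5 -6
drop    -5
10      -5 10
-12     -5 10 -12
swap    -5 -12 10
over    -5 -12 10 -12
drop    -5 -12 10
swap    -5 10 -12
/       -5 0
dup     -5 0 0
negate  -5 0 0
rot     0 0 -5
negate  0 0 5
over    0 0 5 0

4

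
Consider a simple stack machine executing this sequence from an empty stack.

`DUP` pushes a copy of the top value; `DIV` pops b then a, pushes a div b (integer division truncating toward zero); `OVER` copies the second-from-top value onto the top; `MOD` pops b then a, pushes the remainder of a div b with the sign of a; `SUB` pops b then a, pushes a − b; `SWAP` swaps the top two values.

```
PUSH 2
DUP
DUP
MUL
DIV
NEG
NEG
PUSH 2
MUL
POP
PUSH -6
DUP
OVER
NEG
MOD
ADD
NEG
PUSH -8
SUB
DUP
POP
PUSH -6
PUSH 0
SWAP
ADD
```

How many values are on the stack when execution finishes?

2

PUSH 2   [2]
DUP      [2, 2]
DUP      [2, 2, 2]
MUL      [2, 4]
DIV      [0]
NEG      [0]
NEG      [0]
PUSH 2   [0, 2]
MUL      [0]
POP      []
PUSH -6  [-6]
DUP      [-6, -6]
OVER     [-6, -6, -6]
NEG      [-6, -6, 6]
MOD      [-6, 0]
ADD      [-6]
NEG      [6]
PUSH -8  [6, -8]
SUB      [14]
DUP      [14, 14]
POP      [14]
PUSH -6  [14, -6]
PUSH 0   [14, -6, 0]
SWAP     [14, 0, -6]
ADD      [14, -6]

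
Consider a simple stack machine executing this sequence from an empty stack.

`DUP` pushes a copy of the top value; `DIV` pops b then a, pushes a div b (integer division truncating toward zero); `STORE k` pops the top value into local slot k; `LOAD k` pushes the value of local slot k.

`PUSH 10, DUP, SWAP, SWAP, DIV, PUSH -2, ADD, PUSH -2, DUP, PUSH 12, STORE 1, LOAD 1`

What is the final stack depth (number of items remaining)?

4

PUSH 10 -> [10]
DUP     -> [10, 10]
SWAP    -> [10, 10]
SWAP    -> [10, 10]
DIV     -> [1]
PUSH -2 -> [1, -2]
ADD     -> [-1]
PUSH -2 -> [-1, -2]
DUP     -> [-1, -2, -2]
PUSH 12 -> [-1, -2, -2, 12]
STORE 1 -> [-1, -2, -2]
LOAD 1  -> [-1, -2, -2, 12]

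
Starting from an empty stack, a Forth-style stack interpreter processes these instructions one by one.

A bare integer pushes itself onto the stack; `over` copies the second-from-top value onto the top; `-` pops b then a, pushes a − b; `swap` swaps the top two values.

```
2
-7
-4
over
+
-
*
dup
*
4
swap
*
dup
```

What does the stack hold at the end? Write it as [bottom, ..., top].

2     2
-7    2 -7
-4    2 -7 -4
over  2 -7 -4 -7
+     2 -7 -11
-     2 4
*     8
dup   8 8
*     64
4     64 4
swap  4 64
*     256
dup   256 256

[256, 256]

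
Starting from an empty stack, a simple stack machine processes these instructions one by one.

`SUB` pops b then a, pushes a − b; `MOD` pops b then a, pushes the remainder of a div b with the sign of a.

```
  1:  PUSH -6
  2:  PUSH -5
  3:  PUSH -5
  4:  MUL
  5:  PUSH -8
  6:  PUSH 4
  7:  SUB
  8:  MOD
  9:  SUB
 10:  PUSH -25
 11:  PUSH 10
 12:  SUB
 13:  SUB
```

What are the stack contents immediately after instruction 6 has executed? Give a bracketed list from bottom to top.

[-6, 25, -8, 4]

PUSH -6 -> -6
PUSH -5 -> -6 -5
PUSH -5 -> -6 -5 -5
MUL     -> -6 25
PUSH -8 -> -6 25 -8
PUSH 4  -> -6 25 -8 4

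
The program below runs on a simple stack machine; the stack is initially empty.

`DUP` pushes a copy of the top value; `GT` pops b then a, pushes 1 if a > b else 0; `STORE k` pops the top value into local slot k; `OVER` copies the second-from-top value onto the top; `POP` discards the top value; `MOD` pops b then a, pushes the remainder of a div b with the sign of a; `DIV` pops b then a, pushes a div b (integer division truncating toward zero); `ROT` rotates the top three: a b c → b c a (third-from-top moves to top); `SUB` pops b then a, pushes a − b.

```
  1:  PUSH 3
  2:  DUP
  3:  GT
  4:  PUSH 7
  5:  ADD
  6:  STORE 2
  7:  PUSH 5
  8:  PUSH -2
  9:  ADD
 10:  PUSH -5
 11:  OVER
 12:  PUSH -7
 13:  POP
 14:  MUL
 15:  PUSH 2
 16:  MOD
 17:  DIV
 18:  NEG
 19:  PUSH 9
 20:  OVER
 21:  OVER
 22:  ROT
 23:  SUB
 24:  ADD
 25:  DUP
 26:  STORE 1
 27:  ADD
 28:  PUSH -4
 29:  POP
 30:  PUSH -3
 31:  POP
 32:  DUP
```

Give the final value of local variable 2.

PUSH 3  → 3
DUP     → 3 3
GT      → 0
PUSH 7  → 0 7
ADD     → 7
STORE 2 → (empty)
PUSH 5  → 5
PUSH -2 → 5 -2
ADD     → 3
PUSH -5 → 3 -5
OVER    → 3 -5 3
PUSH -7 → 3 -5 3 -7
POP     → 3 -5 3
MUL     → 3 -15
PUSH 2  → 3 -15 2
MOD     → 3 -1
DIV     → -3
NEG     → 3
PUSH 9  → 3 9
OVER    → 3 9 3
OVER    → 3 9 3 9
ROT     → 3 3 9 9
SUB     → 3 3 0
ADD     → 3 3
DUP     → 3 3 3
STORE 1 → 3 3
ADD     → 6
PUSH -4 → 6 -4
POP     → 6
PUSH -3 → 6 -3
POP     → 6
DUP     → 6 6

7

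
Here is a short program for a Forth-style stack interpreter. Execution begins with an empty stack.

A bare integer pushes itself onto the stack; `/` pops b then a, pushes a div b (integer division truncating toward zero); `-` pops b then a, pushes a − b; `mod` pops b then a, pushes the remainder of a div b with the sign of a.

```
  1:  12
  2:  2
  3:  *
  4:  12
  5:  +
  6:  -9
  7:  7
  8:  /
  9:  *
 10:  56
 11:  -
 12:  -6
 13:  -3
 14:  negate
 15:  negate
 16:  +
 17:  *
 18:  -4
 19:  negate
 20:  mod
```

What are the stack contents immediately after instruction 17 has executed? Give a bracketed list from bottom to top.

[828]

12     → 12
2      → 12 2
*      → 24
12     → 24 12
+      → 36
-9     → 36 -9
7      → 36 -9 7
/      → 36 -1
*      → -36
56     → -36 56
-      → -92
-6     → -92 -6
-3     → -92 -6 -3
negate → -92 -6 3
negate → -92 -6 -3
+      → -92 -9
*      → 828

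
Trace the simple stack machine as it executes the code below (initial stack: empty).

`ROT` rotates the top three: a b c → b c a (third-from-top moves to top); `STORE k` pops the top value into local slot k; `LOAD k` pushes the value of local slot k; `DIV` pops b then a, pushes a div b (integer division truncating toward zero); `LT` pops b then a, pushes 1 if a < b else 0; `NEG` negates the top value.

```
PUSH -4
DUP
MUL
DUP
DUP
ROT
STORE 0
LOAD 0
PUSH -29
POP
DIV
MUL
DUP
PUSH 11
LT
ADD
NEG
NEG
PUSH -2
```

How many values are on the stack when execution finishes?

PUSH -4  : -4
DUP      : -4 -4
MUL      : 16
DUP      : 16 16
DUP      : 16 16 16
ROT      : 16 16 16
STORE 0  : 16 16
LOAD 0   : 16 16 16
PUSH -29 : 16 16 16 -29
POP      : 16 16 16
DIV      : 16 1
MUL      : 16
DUP      : 16 16
PUSH 11  : 16 16 11
LT       : 16 0
ADD      : 16
NEG      : -16
NEG      : 16
PUSH -2  : 16 -2

2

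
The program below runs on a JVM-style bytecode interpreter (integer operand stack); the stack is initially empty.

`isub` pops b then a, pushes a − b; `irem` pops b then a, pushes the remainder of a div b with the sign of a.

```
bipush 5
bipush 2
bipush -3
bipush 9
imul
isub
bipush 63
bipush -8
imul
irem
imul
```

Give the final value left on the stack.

145

bipush 5  → [5]
bipush 2  → [5, 2]
bipush -3 → [5, 2, -3]
bipush 9  → [5, 2, -3, 9]
imul      → [5, 2, -27]
isub      → [5, 29]
bipush 63 → [5, 29, 63]
bipush -8 → [5, 29, 63, -8]
imul      → [5, 29, -504]
irem      → [5, 29]
imul      → [145]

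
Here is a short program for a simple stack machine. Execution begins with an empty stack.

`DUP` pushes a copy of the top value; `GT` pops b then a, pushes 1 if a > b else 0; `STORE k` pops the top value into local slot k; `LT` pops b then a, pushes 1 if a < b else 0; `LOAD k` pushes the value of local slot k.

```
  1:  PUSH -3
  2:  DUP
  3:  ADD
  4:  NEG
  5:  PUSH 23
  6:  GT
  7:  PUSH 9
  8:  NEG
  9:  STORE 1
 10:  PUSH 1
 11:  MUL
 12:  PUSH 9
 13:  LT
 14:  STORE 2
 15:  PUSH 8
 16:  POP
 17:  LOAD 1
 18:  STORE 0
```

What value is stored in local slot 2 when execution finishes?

1

PUSH -3 → -3
DUP     → -3 -3
ADD     → -6
NEG     → 6
PUSH 23 → 6 23
GT      → 0
PUSH 9  → 0 9
NEG     → 0 -9
STORE 1 → 0
PUSH 1  → 0 1
MUL     → 0
PUSH 9  → 0 9
LT      → 1
STORE 2 → (empty)
PUSH 8  → 8
POP     → (empty)
LOAD 1  → -9
STORE 0 → (empty)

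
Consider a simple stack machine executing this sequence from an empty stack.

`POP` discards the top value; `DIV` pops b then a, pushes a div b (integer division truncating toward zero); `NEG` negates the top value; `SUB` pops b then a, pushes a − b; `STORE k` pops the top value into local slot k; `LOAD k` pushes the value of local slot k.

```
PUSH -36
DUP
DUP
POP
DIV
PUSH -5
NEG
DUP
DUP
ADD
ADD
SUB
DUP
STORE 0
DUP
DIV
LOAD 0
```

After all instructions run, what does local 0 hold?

-14

PUSH -36  -36
DUP       -36 -36
DUP       -36 -36 -36
POP       -36 -36
DIV       1
PUSH -5   1 -5
NEG       1 5
DUP       1 5 5
DUP       1 5 5 5
ADD       1 5 10
ADD       1 15
SUB       -14
DUP       -14 -14
STORE 0   -14
DUP       -14 -14
DIV       1
LOAD 0    1 -14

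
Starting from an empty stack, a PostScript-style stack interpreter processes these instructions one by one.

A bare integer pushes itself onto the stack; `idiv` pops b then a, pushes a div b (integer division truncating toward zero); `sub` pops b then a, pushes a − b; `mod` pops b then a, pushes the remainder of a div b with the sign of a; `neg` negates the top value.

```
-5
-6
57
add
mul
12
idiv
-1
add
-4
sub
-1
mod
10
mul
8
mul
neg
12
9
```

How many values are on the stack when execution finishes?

-5   : [-5]
-6   : [-5, -6]
57   : [-5, -6, 57]
add  : [-5, 51]
mul  : [-255]
12   : [-255, 12]
idiv : [-21]
-1   : [-21, -1]
add  : [-22]
-4   : [-22, -4]
sub  : [-18]
-1   : [-18, -1]
mod  : [0]
10   : [0, 10]
mul  : [0]
8    : [0, 8]
mul  : [0]
neg  : [0]
12   : [0, 12]
9    : [0, 12, 9]

3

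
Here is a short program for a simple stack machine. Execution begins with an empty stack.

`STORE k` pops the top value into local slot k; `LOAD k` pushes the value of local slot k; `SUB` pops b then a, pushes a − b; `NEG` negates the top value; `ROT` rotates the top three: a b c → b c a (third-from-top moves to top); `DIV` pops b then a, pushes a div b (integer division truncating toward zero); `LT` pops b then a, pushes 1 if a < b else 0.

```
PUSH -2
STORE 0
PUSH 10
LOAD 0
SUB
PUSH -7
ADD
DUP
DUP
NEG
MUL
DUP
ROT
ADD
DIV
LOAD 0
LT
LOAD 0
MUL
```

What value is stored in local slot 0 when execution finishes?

-2

PUSH -2 : -2
STORE 0 : (empty)
PUSH 10 : 10
LOAD 0  : 10 -2
SUB     : 12
PUSH -7 : 12 -7
ADD     : 5
DUP     : 5 5
DUP     : 5 5 5
NEG     : 5 5 -5
MUL     : 5 -25
DUP     : 5 -25 -25
ROT     : -25 -25 5
ADD     : -25 -20
DIV     : 1
LOAD 0  : 1 -2
LT      : 0
LOAD 0  : 0 -2
MUL     : 0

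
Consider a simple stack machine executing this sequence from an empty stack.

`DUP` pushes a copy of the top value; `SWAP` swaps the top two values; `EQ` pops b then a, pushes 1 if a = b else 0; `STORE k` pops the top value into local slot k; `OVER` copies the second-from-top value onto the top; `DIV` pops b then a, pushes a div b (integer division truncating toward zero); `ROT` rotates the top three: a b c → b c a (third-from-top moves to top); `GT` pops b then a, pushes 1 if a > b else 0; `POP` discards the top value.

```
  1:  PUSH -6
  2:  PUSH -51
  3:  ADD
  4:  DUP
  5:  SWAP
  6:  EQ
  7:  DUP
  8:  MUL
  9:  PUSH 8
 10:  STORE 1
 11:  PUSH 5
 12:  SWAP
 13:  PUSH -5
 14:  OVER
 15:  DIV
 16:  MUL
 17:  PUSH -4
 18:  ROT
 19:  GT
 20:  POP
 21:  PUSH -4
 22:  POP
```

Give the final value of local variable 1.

PUSH -6  -> [-6]
PUSH -51 -> [-6, -51]
ADD      -> [-57]
DUP      -> [-57, -57]
SWAP     -> [-57, -57]
EQ       -> [1]
DUP      -> [1, 1]
MUL      -> [1]
PUSH 8   -> [1, 8]
STORE 1  -> [1]
PUSH 5   -> [1, 5]
SWAP     -> [5, 1]
PUSH -5  -> [5, 1, -5]
OVER     -> [5, 1, -5, 1]
DIV      -> [5, 1, -5]
MUL      -> [5, -5]
PUSH -4  -> [5, -5, -4]
ROT      -> [-5, -4, 5]
GT       -> [-5, 0]
POP      -> [-5]
PUSH -4  -> [-5, -4]
POP      -> [-5]

8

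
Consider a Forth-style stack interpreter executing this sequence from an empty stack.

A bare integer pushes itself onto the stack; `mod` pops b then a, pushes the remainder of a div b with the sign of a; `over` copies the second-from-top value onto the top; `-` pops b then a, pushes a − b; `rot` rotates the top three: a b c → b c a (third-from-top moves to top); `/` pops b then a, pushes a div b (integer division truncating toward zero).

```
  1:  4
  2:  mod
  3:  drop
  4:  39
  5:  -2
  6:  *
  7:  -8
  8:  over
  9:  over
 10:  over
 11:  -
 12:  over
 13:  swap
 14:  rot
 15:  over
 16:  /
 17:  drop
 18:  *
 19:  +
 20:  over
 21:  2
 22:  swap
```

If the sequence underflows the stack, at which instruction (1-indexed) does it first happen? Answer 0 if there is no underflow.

4  [4]
mod  — needs 2 operands, stack has 1 → underflow

2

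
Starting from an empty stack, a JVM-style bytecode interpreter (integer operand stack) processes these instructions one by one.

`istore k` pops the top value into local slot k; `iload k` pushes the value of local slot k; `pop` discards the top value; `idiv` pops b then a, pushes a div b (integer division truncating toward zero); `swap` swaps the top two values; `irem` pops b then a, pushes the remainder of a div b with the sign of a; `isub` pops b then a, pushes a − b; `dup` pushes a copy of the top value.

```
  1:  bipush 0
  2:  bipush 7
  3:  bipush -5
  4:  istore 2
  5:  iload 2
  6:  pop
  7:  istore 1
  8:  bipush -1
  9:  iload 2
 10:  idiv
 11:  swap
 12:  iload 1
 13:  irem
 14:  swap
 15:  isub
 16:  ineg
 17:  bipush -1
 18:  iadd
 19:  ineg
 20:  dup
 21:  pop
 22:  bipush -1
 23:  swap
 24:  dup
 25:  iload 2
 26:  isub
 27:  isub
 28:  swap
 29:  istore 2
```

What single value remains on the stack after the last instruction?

-5

bipush 0   [0]
bipush 7   [0, 7]
bipush -5  [0, 7, -5]
istore 2   [0, 7]
iload 2    [0, 7, -5]
pop        [0, 7]
istore 1   [0]
bipush -1  [0, -1]
iload 2    [0, -1, -5]
idiv       [0, 0]
swap       [0, 0]
iload 1    [0, 0, 7]
irem       [0, 0]
swap       [0, 0]
isub       [0]
ineg       [0]
bipush -1  [0, -1]
iadd       [-1]
ineg       [1]
dup        [1, 1]
pop        [1]
bipush -1  [1, -1]
swap       [-1, 1]
dup        [-1, 1, 1]
iload 2    [-1, 1, 1, -5]
isub       [-1, 1, 6]
isub       [-1, -5]
swap       [-5, -1]
istore 2   [-5]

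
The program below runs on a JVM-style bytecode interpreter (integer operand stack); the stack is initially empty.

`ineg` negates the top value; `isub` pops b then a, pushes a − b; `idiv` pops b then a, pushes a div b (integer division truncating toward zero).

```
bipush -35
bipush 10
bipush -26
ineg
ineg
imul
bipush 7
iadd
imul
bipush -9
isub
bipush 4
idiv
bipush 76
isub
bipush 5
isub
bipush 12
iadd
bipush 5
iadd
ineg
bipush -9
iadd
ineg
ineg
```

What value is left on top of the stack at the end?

-2161

bipush -35 -> -35
bipush 10  -> -35 10
bipush -26 -> -35 10 -26
ineg       -> -35 10 26
ineg       -> -35 10 -26
imul       -> -35 -260
bipush 7   -> -35 -260 7
iadd       -> -35 -253
imul       -> 8855
bipush -9  -> 8855 -9
isub       -> 8864
bipush 4   -> 8864 4
idiv       -> 2216
bipush 76  -> 2216 76
isub       -> 2140
bipush 5   -> 2140 5
isub       -> 2135
bipush 12  -> 2135 12
iadd       -> 2147
bipush 5   -> 2147 5
iadd       -> 2152
ineg       -> -2152
bipush -9  -> -2152 -9
iadd       -> -2161
ineg       -> 2161
ineg       -> -2161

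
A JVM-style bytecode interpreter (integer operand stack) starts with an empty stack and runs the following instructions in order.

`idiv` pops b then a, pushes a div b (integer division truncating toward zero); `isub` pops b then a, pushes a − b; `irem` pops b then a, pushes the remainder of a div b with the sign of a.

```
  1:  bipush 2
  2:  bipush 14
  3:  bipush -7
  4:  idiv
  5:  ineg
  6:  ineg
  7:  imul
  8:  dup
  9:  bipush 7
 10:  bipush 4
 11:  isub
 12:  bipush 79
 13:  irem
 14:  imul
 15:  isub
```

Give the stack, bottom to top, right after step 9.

[-4, -4, 7]

bipush 2  -> 2
bipush 14 -> 2 14
bipush -7 -> 2 14 -7
idiv      -> 2 -2
ineg      -> 2 2
ineg      -> 2 -2
imul      -> -4
dup       -> -4 -4
bipush 7  -> -4 -4 7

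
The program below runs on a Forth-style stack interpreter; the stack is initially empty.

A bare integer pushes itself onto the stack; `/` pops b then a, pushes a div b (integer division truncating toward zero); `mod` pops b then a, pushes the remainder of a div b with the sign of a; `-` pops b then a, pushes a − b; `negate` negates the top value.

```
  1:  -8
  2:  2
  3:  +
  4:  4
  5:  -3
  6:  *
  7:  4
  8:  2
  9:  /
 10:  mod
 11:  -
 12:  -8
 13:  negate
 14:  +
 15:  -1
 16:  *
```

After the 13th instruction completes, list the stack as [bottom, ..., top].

[-6, 8]

-8     -> -8
2      -> -8 2
+      -> -6
4      -> -6 4
-3     -> -6 4 -3
*      -> -6 -12
4      -> -6 -12 4
2      -> -6 -12 4 2
/      -> -6 -12 2
mod    -> -6 0
-      -> -6
-8     -> -6 -8
negate -> -6 8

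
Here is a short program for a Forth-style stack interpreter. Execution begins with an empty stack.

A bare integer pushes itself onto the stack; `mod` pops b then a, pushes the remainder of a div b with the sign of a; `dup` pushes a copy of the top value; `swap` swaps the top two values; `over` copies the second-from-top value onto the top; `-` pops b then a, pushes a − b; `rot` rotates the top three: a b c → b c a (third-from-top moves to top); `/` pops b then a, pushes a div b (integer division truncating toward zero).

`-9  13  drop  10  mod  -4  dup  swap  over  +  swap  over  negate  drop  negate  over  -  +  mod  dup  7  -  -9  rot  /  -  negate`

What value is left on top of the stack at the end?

17

-9      -9
13      -9 13
drop    -9
10      -9 10
mod     -9
-4      -9 -4
dup     -9 -4 -4
swap    -9 -4 -4
over    -9 -4 -4 -4
+       -9 -4 -8
swap    -9 -8 -4
over    -9 -8 -4 -8
negate  -9 -8 -4 8
drop    -9 -8 -4
negate  -9 -8 4
over    -9 -8 4 -8
-       -9 -8 12
+       -9 4
mod     -1
dup     -1 -1
7       -1 -1 7
-       -1 -8
-9      -1 -8 -9
rot     -8 -9 -1
/       -8 9
-       -17
negate  17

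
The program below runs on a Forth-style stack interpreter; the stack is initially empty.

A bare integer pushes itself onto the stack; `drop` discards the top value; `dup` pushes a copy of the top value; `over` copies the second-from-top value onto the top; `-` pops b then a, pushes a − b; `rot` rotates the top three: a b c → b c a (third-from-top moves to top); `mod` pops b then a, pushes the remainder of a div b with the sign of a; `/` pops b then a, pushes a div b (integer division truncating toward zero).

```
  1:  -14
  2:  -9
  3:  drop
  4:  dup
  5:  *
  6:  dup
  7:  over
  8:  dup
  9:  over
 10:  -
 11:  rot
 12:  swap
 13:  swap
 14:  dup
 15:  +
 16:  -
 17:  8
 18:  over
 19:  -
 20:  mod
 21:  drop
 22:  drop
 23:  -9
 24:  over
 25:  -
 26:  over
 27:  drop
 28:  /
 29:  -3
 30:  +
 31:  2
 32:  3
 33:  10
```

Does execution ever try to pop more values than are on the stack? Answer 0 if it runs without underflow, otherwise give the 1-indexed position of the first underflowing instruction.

0

-14  : [-14]
-9   : [-14, -9]
drop : [-14]
dup  : [-14, -14]
*    : [196]
dup  : [196, 196]
over : [196, 196, 196]
dup  : [196, 196, 196, 196]
over : [196, 196, 196, 196, 196]
-    : [196, 196, 196, 0]
rot  : [196, 196, 0, 196]
swap : [196, 196, 196, 0]
swap : [196, 196, 0, 196]
dup  : [196, 196, 0, 196, 196]
+    : [196, 196, 0, 392]
-    : [196, 196, -392]
8    : [196, 196, -392, 8]
over : [196, 196, -392, 8, -392]
-    : [196, 196, -392, 400]
mod  : [196, 196, -392]
drop : [196, 196]
drop : [196]
-9   : [196, -9]
over : [196, -9, 196]
-    : [196, -205]
over : [196, -205, 196]
drop : [196, -205]
/    : [0]
-3   : [0, -3]
+    : [-3]
2    : [-3, 2]
3    : [-3, 2, 3]
10   : [-3, 2, 3, 10]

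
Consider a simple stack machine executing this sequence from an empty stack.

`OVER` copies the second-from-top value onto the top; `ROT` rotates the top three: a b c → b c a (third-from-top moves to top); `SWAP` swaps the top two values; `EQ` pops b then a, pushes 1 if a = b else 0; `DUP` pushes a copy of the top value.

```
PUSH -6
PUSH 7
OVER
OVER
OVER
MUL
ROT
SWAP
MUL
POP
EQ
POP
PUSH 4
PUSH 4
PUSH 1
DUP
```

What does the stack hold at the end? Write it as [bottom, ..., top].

PUSH -6 : [-6]
PUSH 7  : [-6, 7]
OVER    : [-6, 7, -6]
OVER    : [-6, 7, -6, 7]
OVER    : [-6, 7, -6, 7, -6]
MUL     : [-6, 7, -6, -42]
ROT     : [-6, -6, -42, 7]
SWAP    : [-6, -6, 7, -42]
MUL     : [-6, -6, -294]
POP     : [-6, -6]
EQ      : [1]
POP     : []
PUSH 4  : [4]
PUSH 4  : [4, 4]
PUSH 1  : [4, 4, 1]
DUP     : [4, 4, 1, 1]

[4, 4, 1, 1]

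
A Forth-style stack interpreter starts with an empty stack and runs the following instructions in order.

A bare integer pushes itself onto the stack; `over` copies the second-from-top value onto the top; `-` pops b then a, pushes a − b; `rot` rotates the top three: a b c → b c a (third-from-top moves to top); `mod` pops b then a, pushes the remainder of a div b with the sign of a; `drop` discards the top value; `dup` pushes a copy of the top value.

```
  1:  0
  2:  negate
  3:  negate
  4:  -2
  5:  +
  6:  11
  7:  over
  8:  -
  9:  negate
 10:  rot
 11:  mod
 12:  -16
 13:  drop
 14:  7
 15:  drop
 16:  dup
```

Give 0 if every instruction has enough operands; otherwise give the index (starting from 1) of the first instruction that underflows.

0      → [0]
negate → [0]
negate → [0]
-2     → [0, -2]
+      → [-2]
11     → [-2, 11]
over   → [-2, 11, -2]
-      → [-2, 13]
negate → [-2, -13]
rot  — needs 3 operands, stack has 2 → underflow

10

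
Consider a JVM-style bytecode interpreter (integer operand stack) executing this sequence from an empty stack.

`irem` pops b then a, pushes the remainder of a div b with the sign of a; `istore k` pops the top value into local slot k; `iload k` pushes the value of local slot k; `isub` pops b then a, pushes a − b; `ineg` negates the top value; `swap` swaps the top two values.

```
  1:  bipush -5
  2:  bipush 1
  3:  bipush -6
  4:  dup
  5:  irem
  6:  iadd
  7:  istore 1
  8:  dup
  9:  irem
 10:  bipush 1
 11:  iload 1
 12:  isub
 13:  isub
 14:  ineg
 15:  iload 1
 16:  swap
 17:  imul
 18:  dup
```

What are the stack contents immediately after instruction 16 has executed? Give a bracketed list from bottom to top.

[1, 0]

bipush -5 : [-5]
bipush 1  : [-5, 1]
bipush -6 : [-5, 1, -6]
dup       : [-5, 1, -6, -6]
irem      : [-5, 1, 0]
iadd      : [-5, 1]
istore 1  : [-5]
dup       : [-5, -5]
irem      : [0]
bipush 1  : [0, 1]
iload 1   : [0, 1, 1]
isub      : [0, 0]
isub      : [0]
ineg      : [0]
iload 1   : [0, 1]
swap      : [1, 0]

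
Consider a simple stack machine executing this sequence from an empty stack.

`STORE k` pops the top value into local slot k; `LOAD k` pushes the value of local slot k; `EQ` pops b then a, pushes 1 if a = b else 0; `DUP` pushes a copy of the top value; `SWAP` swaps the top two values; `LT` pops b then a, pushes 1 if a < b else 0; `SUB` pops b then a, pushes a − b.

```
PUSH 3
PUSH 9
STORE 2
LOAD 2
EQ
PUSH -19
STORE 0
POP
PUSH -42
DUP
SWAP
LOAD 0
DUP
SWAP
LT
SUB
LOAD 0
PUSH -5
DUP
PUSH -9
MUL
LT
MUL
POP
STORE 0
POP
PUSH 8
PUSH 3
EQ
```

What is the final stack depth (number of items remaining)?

PUSH 3   → 3
PUSH 9   → 3 9
STORE 2  → 3
LOAD 2   → 3 9
EQ       → 0
PUSH -19 → 0 -19
STORE 0  → 0
POP      → (empty)
PUSH -42 → -42
DUP      → -42 -42
SWAP     → -42 -42
LOAD 0   → -42 -42 -19
DUP      → -42 -42 -19 -19
SWAP     → -42 -42 -19 -19
LT       → -42 -42 0
SUB      → -42 -42
LOAD 0   → -42 -42 -19
PUSH -5  → -42 -42 -19 -5
DUP      → -42 -42 -19 -5 -5
PUSH -9  → -42 -42 -19 -5 -5 -9
MUL      → -42 -42 -19 -5 45
LT       → -42 -42 -19 1
MUL      → -42 -42 -19
POP      → -42 -42
STORE 0  → -42
POP      → (empty)
PUSH 8   → 8
PUSH 3   → 8 3
EQ       → 0

1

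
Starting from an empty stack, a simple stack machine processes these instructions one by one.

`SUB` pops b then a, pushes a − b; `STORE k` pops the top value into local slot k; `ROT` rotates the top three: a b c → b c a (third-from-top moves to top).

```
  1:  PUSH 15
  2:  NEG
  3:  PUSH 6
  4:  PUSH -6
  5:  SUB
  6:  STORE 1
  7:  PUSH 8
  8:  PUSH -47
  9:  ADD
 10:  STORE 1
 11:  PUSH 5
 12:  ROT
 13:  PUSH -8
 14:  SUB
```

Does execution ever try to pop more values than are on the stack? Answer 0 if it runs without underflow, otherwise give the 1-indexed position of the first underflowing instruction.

12

PUSH 15  -> 15
NEG      -> -15
PUSH 6   -> -15 6
PUSH -6  -> -15 6 -6
SUB      -> -15 12
STORE 1  -> -15
PUSH 8   -> -15 8
PUSH -47 -> -15 8 -47
ADD      -> -15 -39
STORE 1  -> -15
PUSH 5   -> -15 5
ROT  — needs 3 operands, stack has 2 → underflow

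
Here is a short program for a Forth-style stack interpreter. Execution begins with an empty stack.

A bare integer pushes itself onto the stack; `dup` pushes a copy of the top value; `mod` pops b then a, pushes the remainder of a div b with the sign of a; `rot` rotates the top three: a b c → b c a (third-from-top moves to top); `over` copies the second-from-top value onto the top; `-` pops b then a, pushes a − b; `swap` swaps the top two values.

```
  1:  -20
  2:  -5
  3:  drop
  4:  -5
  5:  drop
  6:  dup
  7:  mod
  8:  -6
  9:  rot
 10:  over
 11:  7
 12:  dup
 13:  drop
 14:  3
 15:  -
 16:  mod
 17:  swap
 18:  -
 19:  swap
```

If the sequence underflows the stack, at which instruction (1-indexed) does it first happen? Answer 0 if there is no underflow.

-20  : [-20]
-5   : [-20, -5]
drop : [-20]
-5   : [-20, -5]
drop : [-20]
dup  : [-20, -20]
mod  : [0]
-6   : [0, -6]
rot  — needs 3 operands, stack has 2 → underflow

9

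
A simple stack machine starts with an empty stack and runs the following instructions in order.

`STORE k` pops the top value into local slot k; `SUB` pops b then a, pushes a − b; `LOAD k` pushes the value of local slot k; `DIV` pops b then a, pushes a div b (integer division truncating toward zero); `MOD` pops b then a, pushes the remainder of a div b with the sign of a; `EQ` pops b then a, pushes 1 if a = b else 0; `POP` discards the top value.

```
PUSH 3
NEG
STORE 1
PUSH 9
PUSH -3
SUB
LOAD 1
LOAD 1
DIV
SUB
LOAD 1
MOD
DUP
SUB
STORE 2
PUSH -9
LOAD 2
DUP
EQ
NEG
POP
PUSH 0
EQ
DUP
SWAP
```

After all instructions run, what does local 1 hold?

-3

PUSH 3  → [3]
NEG     → [-3]
STORE 1 → []
PUSH 9  → [9]
PUSH -3 → [9, -3]
SUB     → [12]
LOAD 1  → [12, -3]
LOAD 1  → [12, -3, -3]
DIV     → [12, 1]
SUB     → [11]
LOAD 1  → [11, -3]
MOD     → [2]
DUP     → [2, 2]
SUB     → [0]
STORE 2 → []
PUSH -9 → [-9]
LOAD 2  → [-9, 0]
DUP     → [-9, 0, 0]
EQ      → [-9, 1]
NEG     → [-9, -1]
POP     → [-9]
PUSH 0  → [-9, 0]
EQ      → [0]
DUP     → [0, 0]
SWAP    → [0, 0]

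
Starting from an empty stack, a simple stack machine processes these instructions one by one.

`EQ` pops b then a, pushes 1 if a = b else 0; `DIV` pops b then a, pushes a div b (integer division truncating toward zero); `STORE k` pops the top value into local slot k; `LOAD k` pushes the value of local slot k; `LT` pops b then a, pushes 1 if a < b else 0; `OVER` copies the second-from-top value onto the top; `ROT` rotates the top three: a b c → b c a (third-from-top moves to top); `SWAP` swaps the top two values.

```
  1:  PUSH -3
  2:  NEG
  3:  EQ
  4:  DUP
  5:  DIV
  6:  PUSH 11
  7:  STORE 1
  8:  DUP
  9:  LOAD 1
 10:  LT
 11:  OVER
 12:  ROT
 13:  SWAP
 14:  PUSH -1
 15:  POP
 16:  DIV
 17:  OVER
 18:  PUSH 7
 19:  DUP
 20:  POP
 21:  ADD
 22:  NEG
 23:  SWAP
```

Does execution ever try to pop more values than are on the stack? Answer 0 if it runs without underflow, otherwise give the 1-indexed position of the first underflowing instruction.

3

PUSH -3 -> -3
NEG     -> 3
EQ  — needs 2 operands, stack has 1 → underflow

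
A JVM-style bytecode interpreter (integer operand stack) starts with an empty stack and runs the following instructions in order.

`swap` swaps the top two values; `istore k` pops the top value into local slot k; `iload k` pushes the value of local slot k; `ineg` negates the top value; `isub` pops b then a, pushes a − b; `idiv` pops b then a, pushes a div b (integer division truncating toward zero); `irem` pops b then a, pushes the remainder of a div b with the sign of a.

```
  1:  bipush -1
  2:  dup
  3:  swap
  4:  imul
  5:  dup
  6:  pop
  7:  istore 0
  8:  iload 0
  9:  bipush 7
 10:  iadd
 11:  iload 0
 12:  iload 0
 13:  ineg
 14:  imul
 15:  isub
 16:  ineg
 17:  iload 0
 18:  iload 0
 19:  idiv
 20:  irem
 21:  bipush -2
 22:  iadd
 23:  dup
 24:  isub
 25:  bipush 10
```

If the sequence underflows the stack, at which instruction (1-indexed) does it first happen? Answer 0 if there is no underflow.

bipush -1 : [-1]
dup       : [-1, -1]
swap      : [-1, -1]
imul      : [1]
dup       : [1, 1]
pop       : [1]
istore 0  : []
iload 0   : [1]
bipush 7  : [1, 7]
iadd      : [8]
iload 0   : [8, 1]
iload 0   : [8, 1, 1]
ineg      : [8, 1, -1]
imul      : [8, -1]
isub      : [9]
ineg      : [-9]
iload 0   : [-9, 1]
iload 0   : [-9, 1, 1]
idiv      : [-9, 1]
irem      : [0]
bipush -2 : [0, -2]
iadd      : [-2]
dup       : [-2, -2]
isub      : [0]
bipush 10 : [0, 10]

0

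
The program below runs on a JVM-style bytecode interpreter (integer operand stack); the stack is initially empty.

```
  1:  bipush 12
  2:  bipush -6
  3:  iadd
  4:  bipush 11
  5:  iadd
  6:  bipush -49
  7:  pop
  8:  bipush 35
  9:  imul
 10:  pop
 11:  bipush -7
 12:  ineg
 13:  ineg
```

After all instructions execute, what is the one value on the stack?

bipush 12  -> [12]
bipush -6  -> [12, -6]
iadd       -> [6]
bipush 11  -> [6, 11]
iadd       -> [17]
bipush -49 -> [17, -49]
pop        -> [17]
bipush 35  -> [17, 35]
imul       -> [595]
pop        -> []
bipush -7  -> [-7]
ineg       -> [7]
ineg       -> [-7]

-7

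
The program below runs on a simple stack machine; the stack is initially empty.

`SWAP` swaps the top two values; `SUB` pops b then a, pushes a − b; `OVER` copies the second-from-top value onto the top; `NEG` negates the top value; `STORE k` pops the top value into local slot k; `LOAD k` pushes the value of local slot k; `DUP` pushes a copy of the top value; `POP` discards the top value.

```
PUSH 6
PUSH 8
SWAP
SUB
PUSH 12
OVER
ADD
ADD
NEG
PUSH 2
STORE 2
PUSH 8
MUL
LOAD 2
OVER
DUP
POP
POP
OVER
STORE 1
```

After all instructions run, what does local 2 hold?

2

PUSH 6  → 6
PUSH 8  → 6 8
SWAP    → 8 6
SUB     → 2
PUSH 12 → 2 12
OVER    → 2 12 2
ADD     → 2 14
ADD     → 16
NEG     → -16
PUSH 2  → -16 2
STORE 2 → -16
PUSH 8  → -16 8
MUL     → -128
LOAD 2  → -128 2
OVER    → -128 2 -128
DUP     → -128 2 -128 -128
POP     → -128 2 -128
POP     → -128 2
OVER    → -128 2 -128
STORE 1 → -128 2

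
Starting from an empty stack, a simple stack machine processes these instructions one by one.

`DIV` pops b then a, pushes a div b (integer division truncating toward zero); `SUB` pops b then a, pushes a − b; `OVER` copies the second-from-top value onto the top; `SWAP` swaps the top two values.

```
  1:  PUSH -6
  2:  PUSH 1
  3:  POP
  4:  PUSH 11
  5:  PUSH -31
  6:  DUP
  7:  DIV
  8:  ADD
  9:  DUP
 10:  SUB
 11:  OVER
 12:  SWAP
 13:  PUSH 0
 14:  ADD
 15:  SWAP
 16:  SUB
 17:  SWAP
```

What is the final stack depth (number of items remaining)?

PUSH -6   -6
PUSH 1    -6 1
POP       -6
PUSH 11   -6 11
PUSH -31  -6 11 -31
DUP       -6 11 -31 -31
DIV       -6 11 1
ADD       -6 12
DUP       -6 12 12
SUB       -6 0
OVER      -6 0 -6
SWAP      -6 -6 0
PUSH 0    -6 -6 0 0
ADD       -6 -6 0
SWAP      -6 0 -6
SUB       -6 6
SWAP      6 -6

2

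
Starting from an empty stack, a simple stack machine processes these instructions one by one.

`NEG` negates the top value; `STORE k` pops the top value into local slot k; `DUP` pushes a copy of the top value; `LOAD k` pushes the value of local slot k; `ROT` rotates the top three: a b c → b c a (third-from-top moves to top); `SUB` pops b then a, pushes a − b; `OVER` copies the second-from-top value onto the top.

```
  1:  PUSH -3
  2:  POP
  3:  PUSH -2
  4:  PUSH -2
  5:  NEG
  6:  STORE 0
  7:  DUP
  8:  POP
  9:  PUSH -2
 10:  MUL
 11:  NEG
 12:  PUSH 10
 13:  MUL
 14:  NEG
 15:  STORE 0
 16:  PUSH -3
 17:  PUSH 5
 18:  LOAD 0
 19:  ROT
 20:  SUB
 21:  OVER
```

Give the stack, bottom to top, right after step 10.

PUSH -3  -3
POP      (empty)
PUSH -2  -2
PUSH -2  -2 -2
NEG      -2 2
STORE 0  -2
DUP      -2 -2
POP      -2
PUSH -2  -2 -2
MUL      4

[4]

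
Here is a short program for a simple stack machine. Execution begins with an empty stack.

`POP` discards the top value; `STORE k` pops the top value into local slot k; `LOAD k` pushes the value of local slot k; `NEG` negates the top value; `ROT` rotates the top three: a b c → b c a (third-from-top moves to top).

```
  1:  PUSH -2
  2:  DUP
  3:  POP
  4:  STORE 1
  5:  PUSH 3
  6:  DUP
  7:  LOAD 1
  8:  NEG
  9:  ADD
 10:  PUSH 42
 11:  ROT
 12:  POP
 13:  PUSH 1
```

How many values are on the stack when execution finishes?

PUSH -2  [-2]
DUP      [-2, -2]
POP      [-2]
STORE 1  []
PUSH 3   [3]
DUP      [3, 3]
LOAD 1   [3, 3, -2]
NEG      [3, 3, 2]
ADD      [3, 5]
PUSH 42  [3, 5, 42]
ROT      [5, 42, 3]
POP      [5, 42]
PUSH 1   [5, 42, 1]

3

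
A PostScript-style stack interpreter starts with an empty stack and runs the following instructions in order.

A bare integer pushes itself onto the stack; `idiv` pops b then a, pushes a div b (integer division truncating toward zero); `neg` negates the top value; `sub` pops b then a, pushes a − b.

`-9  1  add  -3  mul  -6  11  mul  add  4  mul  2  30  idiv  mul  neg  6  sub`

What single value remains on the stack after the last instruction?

-6

-9   : [-9]
1    : [-9, 1]
add  : [-8]
-3   : [-8, -3]
mul  : [24]
-6   : [24, -6]
11   : [24, -6, 11]
mul  : [24, -66]
add  : [-42]
4    : [-42, 4]
mul  : [-168]
2    : [-168, 2]
30   : [-168, 2, 30]
idiv : [-168, 0]
mul  : [0]
neg  : [0]
6    : [0, 6]
sub  : [-6]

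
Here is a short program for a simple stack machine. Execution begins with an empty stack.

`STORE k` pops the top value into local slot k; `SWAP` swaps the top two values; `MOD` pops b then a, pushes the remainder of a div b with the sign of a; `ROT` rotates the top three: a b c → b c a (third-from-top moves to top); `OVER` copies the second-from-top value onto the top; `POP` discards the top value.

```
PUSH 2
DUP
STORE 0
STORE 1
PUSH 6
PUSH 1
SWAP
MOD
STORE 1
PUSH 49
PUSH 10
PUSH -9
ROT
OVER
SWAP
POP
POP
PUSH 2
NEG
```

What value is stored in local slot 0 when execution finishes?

PUSH 2  : [2]
DUP     : [2, 2]
STORE 0 : [2]
STORE 1 : []
PUSH 6  : [6]
PUSH 1  : [6, 1]
SWAP    : [1, 6]
MOD     : [1]
STORE 1 : []
PUSH 49 : [49]
PUSH 10 : [49, 10]
PUSH -9 : [49, 10, -9]
ROT     : [10, -9, 49]
OVER    : [10, -9, 49, -9]
SWAP    : [10, -9, -9, 49]
POP     : [10, -9, -9]
POP     : [10, -9]
PUSH 2  : [10, -9, 2]
NEG     : [10, -9, -2]

2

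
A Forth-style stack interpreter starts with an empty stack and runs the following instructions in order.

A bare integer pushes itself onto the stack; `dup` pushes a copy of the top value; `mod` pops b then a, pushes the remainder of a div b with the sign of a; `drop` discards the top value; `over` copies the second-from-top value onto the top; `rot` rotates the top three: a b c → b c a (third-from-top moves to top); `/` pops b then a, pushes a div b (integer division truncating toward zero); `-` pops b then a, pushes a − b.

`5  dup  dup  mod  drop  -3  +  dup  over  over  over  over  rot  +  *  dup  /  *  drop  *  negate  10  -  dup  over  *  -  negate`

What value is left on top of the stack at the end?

5       5
dup     5 5
dup     5 5 5
mod     5 0
drop    5
-3      5 -3
+       2
dup     2 2
over    2 2 2
over    2 2 2 2
over    2 2 2 2 2
over    2 2 2 2 2 2
rot     2 2 2 2 2 2
+       2 2 2 2 4
*       2 2 2 8
dup     2 2 2 8 8
/       2 2 2 1
*       2 2 2
drop    2 2
*       4
negate  -4
10      -4 10
-       -14
dup     -14 -14
over    -14 -14 -14
*       -14 196
-       -210
negate  210

210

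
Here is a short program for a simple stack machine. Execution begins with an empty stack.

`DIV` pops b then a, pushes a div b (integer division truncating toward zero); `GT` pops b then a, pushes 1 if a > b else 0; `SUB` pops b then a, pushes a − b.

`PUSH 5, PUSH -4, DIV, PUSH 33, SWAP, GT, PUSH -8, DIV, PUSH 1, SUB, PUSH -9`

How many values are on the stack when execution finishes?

PUSH 5  → [5]
PUSH -4 → [5, -4]
DIV     → [-1]
PUSH 33 → [-1, 33]
SWAP    → [33, -1]
GT      → [1]
PUSH -8 → [1, -8]
DIV     → [0]
PUSH 1  → [0, 1]
SUB     → [-1]
PUSH -9 → [-1, -9]

2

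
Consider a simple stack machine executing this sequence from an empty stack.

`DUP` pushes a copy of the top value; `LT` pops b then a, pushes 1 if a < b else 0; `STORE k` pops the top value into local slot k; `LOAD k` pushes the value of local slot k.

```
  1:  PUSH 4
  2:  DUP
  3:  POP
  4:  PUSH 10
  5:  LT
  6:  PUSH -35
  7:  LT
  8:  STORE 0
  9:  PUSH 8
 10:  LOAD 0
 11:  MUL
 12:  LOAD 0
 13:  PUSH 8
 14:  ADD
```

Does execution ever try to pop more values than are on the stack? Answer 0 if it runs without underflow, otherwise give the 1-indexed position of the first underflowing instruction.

0

PUSH 4   → 4
DUP      → 4 4
POP      → 4
PUSH 10  → 4 10
LT       → 1
PUSH -35 → 1 -35
LT       → 0
STORE 0  → (empty)
PUSH 8   → 8
LOAD 0   → 8 0
MUL      → 0
LOAD 0   → 0 0
PUSH 8   → 0 0 8
ADD      → 0 8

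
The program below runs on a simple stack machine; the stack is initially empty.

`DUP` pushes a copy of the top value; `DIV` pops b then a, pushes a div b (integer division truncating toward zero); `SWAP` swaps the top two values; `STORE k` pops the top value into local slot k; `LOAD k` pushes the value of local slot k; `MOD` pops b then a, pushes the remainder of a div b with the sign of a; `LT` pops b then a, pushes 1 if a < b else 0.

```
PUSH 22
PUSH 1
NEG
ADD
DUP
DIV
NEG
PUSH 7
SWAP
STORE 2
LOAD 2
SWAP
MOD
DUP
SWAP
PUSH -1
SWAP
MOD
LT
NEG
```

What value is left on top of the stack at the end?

PUSH 22 -> [22]
PUSH 1  -> [22, 1]
NEG     -> [22, -1]
ADD     -> [21]
DUP     -> [21, 21]
DIV     -> [1]
NEG     -> [-1]
PUSH 7  -> [-1, 7]
SWAP    -> [7, -1]
STORE 2 -> [7]
LOAD 2  -> [7, -1]
SWAP    -> [-1, 7]
MOD     -> [-1]
DUP     -> [-1, -1]
SWAP    -> [-1, -1]
PUSH -1 -> [-1, -1, -1]
SWAP    -> [-1, -1, -1]
MOD     -> [-1, 0]
LT      -> [1]
NEG     -> [-1]

-1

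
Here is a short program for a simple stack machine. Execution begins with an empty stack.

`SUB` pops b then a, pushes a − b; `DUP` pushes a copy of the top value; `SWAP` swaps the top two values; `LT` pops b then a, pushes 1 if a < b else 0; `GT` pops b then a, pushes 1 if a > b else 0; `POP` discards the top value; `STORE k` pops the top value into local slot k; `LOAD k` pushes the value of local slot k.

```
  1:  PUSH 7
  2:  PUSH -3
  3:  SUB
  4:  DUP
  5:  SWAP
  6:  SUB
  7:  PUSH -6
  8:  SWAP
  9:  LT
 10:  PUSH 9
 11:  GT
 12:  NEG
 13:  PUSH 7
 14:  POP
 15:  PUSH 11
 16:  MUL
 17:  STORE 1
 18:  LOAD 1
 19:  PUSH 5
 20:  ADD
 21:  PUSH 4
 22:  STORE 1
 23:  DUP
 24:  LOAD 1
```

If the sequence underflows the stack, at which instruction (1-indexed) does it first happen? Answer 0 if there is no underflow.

PUSH 7  : [7]
PUSH -3 : [7, -3]
SUB     : [10]
DUP     : [10, 10]
SWAP    : [10, 10]
SUB     : [0]
PUSH -6 : [0, -6]
SWAP    : [-6, 0]
LT      : [1]
PUSH 9  : [1, 9]
GT      : [0]
NEG     : [0]
PUSH 7  : [0, 7]
POP     : [0]
PUSH 11 : [0, 11]
MUL     : [0]
STORE 1 : []
LOAD 1  : [0]
PUSH 5  : [0, 5]
ADD     : [5]
PUSH 4  : [5, 4]
STORE 1 : [5]
DUP     : [5, 5]
LOAD 1  : [5, 5, 4]

0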